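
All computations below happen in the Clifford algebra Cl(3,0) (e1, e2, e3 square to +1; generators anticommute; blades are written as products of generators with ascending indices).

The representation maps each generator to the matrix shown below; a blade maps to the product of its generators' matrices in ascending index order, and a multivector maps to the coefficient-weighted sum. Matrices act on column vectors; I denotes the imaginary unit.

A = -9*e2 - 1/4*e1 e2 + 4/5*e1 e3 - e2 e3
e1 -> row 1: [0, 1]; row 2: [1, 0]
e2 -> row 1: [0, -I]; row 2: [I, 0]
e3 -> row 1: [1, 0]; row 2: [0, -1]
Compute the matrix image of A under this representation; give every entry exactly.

Bivector images (products of the table entries): rho(e1 e2) = rho(e1)rho(e2) = row 1: [I, 0]; row 2: [0, -I]; rho(e1 e3) = rho(e1)rho(e3) = row 1: [0, -1]; row 2: [1, 0]; rho(e2 e3) = rho(e2)rho(e3) = row 1: [0, I]; row 2: [I, 0].
M = (-9)*rho(e2) + (-1/4)*rho(e1 e2) + (4/5)*rho(e1 e3) + (-1)*rho(e2 e3), summed entrywise:
Answer: row 1: [-I/4, -4/5 + 8*I]; row 2: [4/5 - 10*I, I/4]


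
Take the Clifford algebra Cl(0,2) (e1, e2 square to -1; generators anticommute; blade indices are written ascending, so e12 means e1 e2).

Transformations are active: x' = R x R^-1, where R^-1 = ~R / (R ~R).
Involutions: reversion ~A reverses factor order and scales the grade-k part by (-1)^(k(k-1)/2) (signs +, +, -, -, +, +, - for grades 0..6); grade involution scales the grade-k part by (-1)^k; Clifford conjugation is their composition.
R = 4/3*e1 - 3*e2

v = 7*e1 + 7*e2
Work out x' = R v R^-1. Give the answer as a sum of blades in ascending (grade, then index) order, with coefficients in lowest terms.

~R = 4/3*e1 - 3*e2, and R ~R = -97/9, so R^-1 = ~R / (-97/9).
R v = 35/3 + 91/3*e12
Answer: -959/97*e1 - 49/97*e2


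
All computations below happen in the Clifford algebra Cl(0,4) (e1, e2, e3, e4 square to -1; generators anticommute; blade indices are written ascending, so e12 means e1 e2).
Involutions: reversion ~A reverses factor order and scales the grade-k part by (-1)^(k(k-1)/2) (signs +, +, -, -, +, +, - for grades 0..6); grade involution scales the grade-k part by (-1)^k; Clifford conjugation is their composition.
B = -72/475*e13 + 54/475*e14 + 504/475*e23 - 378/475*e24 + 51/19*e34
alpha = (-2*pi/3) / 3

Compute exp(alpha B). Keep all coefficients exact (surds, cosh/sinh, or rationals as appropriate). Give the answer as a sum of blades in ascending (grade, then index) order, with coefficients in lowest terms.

B^2 term by term: the squares give (-72/475)^2*(e13)^2 + (54/475)^2*(e14)^2 + (504/475)^2*(e23)^2 + (-378/475)^2*(e24)^2 + (51/19)^2*(e34)^2 = 5184/225625*(-1) + 2916/225625*(-1) + 254016/225625*(-1) + 142884/225625*(-1) + 2601/361*(-1) = -9 (each basis 2-blade squares to minus the product of its generators' squares); cross terms between blades sharing an index anticommute and cancel; the commuting (index-disjoint) pairs give grade-4 terms 2*c*c'*(blade product), which cancel blade by blade — e1234: -54432/225625 + 54432/225625 = 0 — confirming B is simple. So B^2 = -9.
B^2 = -9 — the series telescopes trigonometrically here: l = 3, alpha*l = -2*pi/3, so exp(alpha B) = cos(-2*pi/3) + (sin(-2*pi/3)/3)*B = -1/2 + (-sqrt(3)/6)*B.
Answer: -1/2 + 12*sqrt(3)/475*e13 - 9*sqrt(3)/475*e14 - 84*sqrt(3)/475*e23 + 63*sqrt(3)/475*e24 - 17*sqrt(3)/38*e34


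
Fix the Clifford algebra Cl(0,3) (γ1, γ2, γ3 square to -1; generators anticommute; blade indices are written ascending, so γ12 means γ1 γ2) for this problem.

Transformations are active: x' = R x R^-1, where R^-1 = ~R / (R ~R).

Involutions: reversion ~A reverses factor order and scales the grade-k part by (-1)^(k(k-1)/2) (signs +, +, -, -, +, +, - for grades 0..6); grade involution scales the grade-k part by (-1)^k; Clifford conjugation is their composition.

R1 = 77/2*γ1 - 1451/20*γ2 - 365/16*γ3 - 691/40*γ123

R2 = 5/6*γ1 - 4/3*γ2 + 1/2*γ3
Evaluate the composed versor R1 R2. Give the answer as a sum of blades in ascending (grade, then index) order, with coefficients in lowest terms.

Distribute over the terms of R2 (each basis-blade product reordered to ascending indices, repeated generators contracted through their squares):
R1 (5/6*γ1) = -385/12 + 1451/24*γ12 + 1825/96*γ13 + 691/48*γ23
R1 (-4/3*γ2) = -1451/15 - 154/3*γ12 + 691/30*γ13 - 365/12*γ23
R1 (1/2*γ3) = 365/32 + 691/80*γ12 + 77/4*γ13 - 1451/40*γ23
Summing the partial products and collecting blades:
Answer: -56357/480 + 1421/80*γ12 + 9807/160*γ13 - 12551/240*γ23


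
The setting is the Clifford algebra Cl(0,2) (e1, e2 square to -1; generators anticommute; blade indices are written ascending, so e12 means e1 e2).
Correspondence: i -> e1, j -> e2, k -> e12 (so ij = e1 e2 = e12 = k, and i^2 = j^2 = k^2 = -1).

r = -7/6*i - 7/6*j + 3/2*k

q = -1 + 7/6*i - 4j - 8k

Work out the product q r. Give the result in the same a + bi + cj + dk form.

In blades: q = -1 + 7/6*e1 - 4*e2 - 8*e12, r = -7/6*e1 - 7/6*e2 + 3/2*e12.
Distribute q over r term by term (generator squares from the signature, products reordered to ascending indices): (-1)*r = 7/6*e1 + 7/6*e2 - 3/2*e12; (7/6*e1)*r = 49/36 - 7/4*e2 - 49/36*e12; (-4*e2)*r = -14/3 - 6*e1 - 14/3*e12; (-8*e12)*r = 12 - 28/3*e1 + 28/3*e2.
Sum: 313/36 - 85/6*e1 + 35/4*e2 - 271/36*e12; translating back through the correspondence:
Answer: 313/36 - 85/6*i + 35/4*j - 271/36*k


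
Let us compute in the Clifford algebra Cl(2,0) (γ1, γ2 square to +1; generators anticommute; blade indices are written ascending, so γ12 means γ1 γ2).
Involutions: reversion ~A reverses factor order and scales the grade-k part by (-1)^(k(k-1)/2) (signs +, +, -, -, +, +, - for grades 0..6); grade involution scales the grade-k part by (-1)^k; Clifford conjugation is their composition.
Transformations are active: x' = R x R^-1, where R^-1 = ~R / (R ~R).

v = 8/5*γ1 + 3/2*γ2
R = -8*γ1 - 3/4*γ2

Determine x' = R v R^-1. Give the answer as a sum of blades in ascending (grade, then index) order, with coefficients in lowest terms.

~R = -8*γ1 - 3/4*γ2, and R ~R = 1033/16, so R^-1 = ~R / (1033/16).
R v = -557/40 - 54/5*γ12
Answer: 1912/1033*γ1 - 12153/10330*γ2


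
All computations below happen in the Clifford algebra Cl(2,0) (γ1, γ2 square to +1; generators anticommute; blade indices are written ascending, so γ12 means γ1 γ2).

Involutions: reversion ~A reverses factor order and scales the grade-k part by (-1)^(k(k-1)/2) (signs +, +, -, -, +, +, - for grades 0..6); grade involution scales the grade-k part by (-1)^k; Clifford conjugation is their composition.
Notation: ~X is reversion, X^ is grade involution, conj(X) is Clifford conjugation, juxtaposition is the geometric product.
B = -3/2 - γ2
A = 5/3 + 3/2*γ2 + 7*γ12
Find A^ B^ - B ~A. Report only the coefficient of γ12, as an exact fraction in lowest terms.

first term: -4 + 7*γ1 + 47/12*γ2 - 21/2*γ12
second term: -4 - 7*γ1 - 47/12*γ2 + 21/2*γ12
Answer: -21


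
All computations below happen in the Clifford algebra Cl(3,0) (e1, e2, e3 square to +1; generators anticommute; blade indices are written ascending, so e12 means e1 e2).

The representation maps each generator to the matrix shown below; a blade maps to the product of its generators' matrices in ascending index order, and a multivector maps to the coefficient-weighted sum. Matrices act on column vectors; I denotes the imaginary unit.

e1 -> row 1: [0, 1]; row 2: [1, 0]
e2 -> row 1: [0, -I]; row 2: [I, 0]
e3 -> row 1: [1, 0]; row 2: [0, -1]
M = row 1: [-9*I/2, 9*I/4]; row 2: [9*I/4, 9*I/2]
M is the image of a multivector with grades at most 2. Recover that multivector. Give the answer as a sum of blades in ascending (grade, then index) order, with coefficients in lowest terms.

Method: 1, rho(e1), rho(e2), rho(e3) form a trace-orthogonal basis of the 2x2 complex matrices (tr(X Y) = 2 if X = Y, else 0), so M = m0*1 + m1*rho(e1) + m2*rho(e2) + m3*rho(e3) with m0 = tr(M)/2 = 0, m1 = tr(M rho(e1))/2 = 9*I/4, m2 = tr(M rho(e2))/2 = 0, m3 = tr(M rho(e3))/2 = -9*I/2.
Multiplying table entries, the bivector images are rho(e12) = I*rho(e3), rho(e13) = -I*rho(e2), rho(e23) = I*rho(e1); with real blade coefficients the real parts of m0..m3 are the coefficients of 1, e1, e2, e3 and the imaginary parts give the bivectors (e23: Im m1, e13: -Im m2, e12: Im m3).
Answer: -9/2*e12 + 9/4*e23


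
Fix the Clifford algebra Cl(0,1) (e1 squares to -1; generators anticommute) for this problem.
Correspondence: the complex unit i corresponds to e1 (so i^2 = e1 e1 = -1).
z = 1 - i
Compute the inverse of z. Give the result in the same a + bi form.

In blades: z = 1 - e1.
With qbar = 1 + e1 (scalar fixed, mapped units negated), z qbar = 2 (the sum of squared coefficients), so z^-1 = qbar / (2) = 1/2 + 1/2*e1; translating back:
Answer: 1/2 + 1/2*i


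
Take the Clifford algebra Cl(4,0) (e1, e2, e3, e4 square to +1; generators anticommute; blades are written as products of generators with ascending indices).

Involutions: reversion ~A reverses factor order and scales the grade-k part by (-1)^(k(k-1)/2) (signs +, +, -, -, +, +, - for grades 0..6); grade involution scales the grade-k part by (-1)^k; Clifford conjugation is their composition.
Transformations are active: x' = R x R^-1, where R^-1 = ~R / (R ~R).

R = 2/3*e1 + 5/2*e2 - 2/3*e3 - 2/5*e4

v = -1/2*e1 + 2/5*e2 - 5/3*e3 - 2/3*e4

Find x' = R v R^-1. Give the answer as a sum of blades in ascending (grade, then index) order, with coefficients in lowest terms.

~R = 2/3*e1 + 5/2*e2 - 2/3*e3 - 2/5*e4, and R ~R = 6569/900, so R^-1 = ~R / (6569/900).
R v = 92/45 + 91/60*e1 e2 - 13/9*e1 e3 - 29/45*e1 e4 - 39/10*e2 e3 - 113/75*e2 e4 - 2/9*e3 e4
Answer: 34427/39414*e1 + 32862/32845*e2 + 8495/6569*e3 + 8722/19707*e4


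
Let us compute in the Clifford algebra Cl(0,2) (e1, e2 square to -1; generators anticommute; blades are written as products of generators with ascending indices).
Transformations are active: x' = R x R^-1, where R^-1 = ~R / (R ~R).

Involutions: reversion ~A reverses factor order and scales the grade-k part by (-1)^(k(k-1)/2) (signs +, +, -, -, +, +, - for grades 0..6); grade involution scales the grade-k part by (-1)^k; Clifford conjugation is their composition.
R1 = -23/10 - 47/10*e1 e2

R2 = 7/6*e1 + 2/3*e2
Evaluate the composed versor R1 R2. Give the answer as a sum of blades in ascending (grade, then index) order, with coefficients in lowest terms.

Distribute over the terms of R1 (each basis-blade product reordered to ascending indices, repeated generators contracted through their squares):
(-23/10) R2 = -161/60*e1 - 23/15*e2
(-47/10*e1 e2) R2 = 47/15*e1 - 329/60*e2
Summing the partial products and collecting blades:
Answer: 9/20*e1 - 421/60*e2


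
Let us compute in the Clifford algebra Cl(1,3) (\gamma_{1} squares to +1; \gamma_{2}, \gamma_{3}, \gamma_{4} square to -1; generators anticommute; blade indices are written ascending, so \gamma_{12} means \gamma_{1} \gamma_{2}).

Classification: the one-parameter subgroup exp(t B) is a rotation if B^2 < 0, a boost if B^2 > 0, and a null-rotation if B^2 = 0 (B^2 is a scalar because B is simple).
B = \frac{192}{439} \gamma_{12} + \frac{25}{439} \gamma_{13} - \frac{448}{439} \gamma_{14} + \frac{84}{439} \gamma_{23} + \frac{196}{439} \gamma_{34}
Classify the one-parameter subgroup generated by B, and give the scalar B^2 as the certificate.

B^2 term by term: the squares give (\frac{192}{439})^2*(\gamma_{12})^2 + (\frac{25}{439})^2*(\gamma_{13})^2 + (-\frac{448}{439})^2*(\gamma_{14})^2 + (\frac{84}{439})^2*(\gamma_{23})^2 + (\frac{196}{439})^2*(\gamma_{34})^2 = \frac{36864}{192721}*(+1) + \frac{625}{192721}*(+1) + \frac{200704}{192721}*(+1) + \frac{7056}{192721}*(-1) + \frac{38416}{192721}*(-1) = 1 (each basis 2-blade squares to minus the product of its generators' squares); cross terms between blades sharing an index anticommute and cancel; the commuting (index-disjoint) pairs give grade-4 terms 2*c*c'*(blade product), which cancel blade by blade — \gamma_{1234}: \frac{75264}{192721} - \frac{75264}{192721} = 0 — confirming B is simple. So B^2 = 1.
Answer: boost, certificate B^2 = 1. Note: conjugating B changes its blade decomposition but never the scalar B^2 = 1, whose sign settles the classification.


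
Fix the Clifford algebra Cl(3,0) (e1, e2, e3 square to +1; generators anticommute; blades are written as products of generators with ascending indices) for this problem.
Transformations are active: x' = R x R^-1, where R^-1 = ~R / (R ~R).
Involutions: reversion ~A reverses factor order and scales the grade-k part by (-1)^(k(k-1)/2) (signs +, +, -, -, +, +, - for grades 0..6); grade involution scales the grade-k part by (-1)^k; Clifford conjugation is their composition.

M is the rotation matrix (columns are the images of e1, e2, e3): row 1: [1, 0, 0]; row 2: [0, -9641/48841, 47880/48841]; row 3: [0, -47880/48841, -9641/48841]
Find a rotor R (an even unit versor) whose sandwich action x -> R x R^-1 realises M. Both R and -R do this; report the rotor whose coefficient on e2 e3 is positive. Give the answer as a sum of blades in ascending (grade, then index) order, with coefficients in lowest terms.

Method: write R = a + b12*e1 e2 + b13*e1 e3 + b23*e2 e3 with a^2 + b12^2 + b13^2 + b23^2 = 1 (so R^-1 = ~R). Expanding the columns R e_j ~R gives tr M = 4a^2 - 1 and, from the antisymmetric part, M21 - M12 = -4a*b12, M13 - M31 = 4a*b13, M32 - M23 = -4a*b23.
Here tr M = 29559/48841, so a^2 = (1 + tr M)/4 = 19600/48841 and a = ±140/221. Taking a = 140/221: M21 - M12 = 0, M13 - M31 = 0, M32 - M23 = -95760/48841, giving b12 = 0, b13 = 0, b23 = 171/221, i.e. R = 140/221 + 171/221*e2 e3.
Its e2 e3 coefficient is already positive.
Answer: 140/221 + 171/221*e2 e3. Uniqueness: Spin(3) -> SO(3) maps R and -R to the same rotation of trace 29559/48841; fixing the sign of the e2 e3 coefficient removes the ambiguity.


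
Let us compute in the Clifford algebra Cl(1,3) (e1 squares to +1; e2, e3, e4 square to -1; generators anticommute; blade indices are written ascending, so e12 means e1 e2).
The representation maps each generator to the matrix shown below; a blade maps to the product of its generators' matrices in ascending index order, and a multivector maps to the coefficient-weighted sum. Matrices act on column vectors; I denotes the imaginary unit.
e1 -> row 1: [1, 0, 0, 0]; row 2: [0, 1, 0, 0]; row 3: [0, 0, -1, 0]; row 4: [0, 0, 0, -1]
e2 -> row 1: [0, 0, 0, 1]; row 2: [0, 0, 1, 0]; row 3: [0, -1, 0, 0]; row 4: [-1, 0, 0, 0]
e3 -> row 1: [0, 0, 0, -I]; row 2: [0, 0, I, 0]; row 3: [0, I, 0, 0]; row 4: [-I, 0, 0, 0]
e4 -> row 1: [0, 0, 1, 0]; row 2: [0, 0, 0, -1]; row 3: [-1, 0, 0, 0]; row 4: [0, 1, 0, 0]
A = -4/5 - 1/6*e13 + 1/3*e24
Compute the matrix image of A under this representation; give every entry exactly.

Bivector images (products of the table entries): rho(e13) = rho(e1)rho(e3) = row 1: [0, 0, 0, -I]; row 2: [0, 0, I, 0]; row 3: [0, -I, 0, 0]; row 4: [I, 0, 0, 0]; rho(e24) = rho(e2)rho(e4) = row 1: [0, 1, 0, 0]; row 2: [-1, 0, 0, 0]; row 3: [0, 0, 0, 1]; row 4: [0, 0, -1, 0].
M = (-4/5)*1 + (-1/6)*rho(e13) + (1/3)*rho(e24), summed entrywise (1 is the identity matrix):
Answer: row 1: [-4/5, 1/3, 0, I/6]; row 2: [-1/3, -4/5, -I/6, 0]; row 3: [0, I/6, -4/5, 1/3]; row 4: [-I/6, 0, -1/3, -4/5]


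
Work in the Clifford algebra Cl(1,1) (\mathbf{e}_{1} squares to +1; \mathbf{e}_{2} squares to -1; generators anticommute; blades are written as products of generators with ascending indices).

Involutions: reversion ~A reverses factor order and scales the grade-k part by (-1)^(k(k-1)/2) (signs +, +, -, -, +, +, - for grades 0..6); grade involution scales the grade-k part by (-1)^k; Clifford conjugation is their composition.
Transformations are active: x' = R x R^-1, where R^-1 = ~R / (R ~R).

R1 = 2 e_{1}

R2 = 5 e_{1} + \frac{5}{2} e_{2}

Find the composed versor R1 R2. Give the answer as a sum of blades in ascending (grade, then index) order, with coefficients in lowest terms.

Distribute over the terms of R1 (each basis-blade product reordered to ascending indices, repeated generators contracted through their squares):
(2 e_{1}) R2 = 10 + 5 e_{1} e_{2}
Answer: 10 + 5 e_{1} e_{2}


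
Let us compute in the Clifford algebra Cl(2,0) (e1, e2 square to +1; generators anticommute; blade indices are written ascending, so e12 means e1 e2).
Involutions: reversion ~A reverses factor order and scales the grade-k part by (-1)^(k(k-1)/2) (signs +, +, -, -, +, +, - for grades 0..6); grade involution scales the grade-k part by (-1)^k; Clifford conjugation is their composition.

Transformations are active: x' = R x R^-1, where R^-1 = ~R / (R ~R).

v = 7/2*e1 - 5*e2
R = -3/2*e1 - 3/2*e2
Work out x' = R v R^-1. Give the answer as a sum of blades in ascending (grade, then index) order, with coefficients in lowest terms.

~R = -3/2*e1 - 3/2*e2, and R ~R = 9/2, so R^-1 = ~R / (9/2).
R v = 9/4 + 51/4*e12
Answer: -5*e1 + 7/2*e2


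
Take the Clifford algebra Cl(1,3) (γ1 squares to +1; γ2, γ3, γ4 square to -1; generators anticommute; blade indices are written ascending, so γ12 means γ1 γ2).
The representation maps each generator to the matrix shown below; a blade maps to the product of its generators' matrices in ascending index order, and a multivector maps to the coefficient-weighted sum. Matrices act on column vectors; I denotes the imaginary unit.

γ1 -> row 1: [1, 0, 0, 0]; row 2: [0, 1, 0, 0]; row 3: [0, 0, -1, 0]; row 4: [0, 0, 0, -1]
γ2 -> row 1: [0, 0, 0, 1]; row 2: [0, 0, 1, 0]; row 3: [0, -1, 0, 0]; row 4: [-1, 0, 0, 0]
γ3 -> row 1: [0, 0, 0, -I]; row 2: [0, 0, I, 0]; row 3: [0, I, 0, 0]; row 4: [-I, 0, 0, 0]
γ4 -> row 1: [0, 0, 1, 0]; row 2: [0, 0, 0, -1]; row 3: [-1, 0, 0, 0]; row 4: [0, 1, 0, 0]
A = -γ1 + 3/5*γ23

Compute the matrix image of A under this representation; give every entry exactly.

Bivector images (products of the table entries): rho(γ23) = rho(γ2)rho(γ3) = row 1: [-I, 0, 0, 0]; row 2: [0, I, 0, 0]; row 3: [0, 0, -I, 0]; row 4: [0, 0, 0, I].
M = (-1)*rho(γ1) + (3/5)*rho(γ23), summed entrywise:
Answer: row 1: [-1 - 3*I/5, 0, 0, 0]; row 2: [0, -1 + 3*I/5, 0, 0]; row 3: [0, 0, 1 - 3*I/5, 0]; row 4: [0, 0, 0, 1 + 3*I/5]


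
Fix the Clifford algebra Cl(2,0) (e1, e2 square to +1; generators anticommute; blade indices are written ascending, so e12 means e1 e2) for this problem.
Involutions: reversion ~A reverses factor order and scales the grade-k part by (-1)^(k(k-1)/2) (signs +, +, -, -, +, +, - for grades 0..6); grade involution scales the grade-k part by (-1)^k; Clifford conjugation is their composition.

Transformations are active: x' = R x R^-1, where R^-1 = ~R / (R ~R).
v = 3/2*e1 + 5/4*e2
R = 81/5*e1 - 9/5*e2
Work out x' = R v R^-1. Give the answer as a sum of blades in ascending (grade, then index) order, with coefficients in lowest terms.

~R = 81/5*e1 - 9/5*e2, and R ~R = 6642/25, so R^-1 = ~R / (6642/25).
R v = 441/20 + 459/20*e12
Answer: 195/164*e1 - 127/82*e2


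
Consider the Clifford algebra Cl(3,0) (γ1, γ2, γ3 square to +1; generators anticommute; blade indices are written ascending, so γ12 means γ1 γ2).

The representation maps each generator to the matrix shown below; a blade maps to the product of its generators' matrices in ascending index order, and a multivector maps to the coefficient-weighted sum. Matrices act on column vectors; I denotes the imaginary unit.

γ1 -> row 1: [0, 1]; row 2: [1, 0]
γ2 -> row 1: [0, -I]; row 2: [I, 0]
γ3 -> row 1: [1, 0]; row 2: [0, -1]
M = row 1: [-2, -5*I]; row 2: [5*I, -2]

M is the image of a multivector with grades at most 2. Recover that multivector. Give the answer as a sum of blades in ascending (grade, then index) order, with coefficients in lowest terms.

Method: 1, rho(γ1), rho(γ2), rho(γ3) form a trace-orthogonal basis of the 2x2 complex matrices (tr(X Y) = 2 if X = Y, else 0), so M = m0*1 + m1*rho(γ1) + m2*rho(γ2) + m3*rho(γ3) with m0 = tr(M)/2 = -2, m1 = tr(M rho(γ1))/2 = 0, m2 = tr(M rho(γ2))/2 = 5, m3 = tr(M rho(γ3))/2 = 0.
Multiplying table entries, the bivector images are rho(γ12) = I*rho(γ3), rho(γ13) = -I*rho(γ2), rho(γ23) = I*rho(γ1); with real blade coefficients the real parts of m0..m3 are the coefficients of 1, γ1, γ2, γ3 and the imaginary parts give the bivectors (γ23: Im m1, γ13: -Im m2, γ12: Im m3).
Answer: -2 + 5*γ2


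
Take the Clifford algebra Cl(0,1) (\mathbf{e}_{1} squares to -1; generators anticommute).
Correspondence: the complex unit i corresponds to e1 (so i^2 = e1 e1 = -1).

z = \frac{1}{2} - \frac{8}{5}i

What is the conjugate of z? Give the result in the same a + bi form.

In blades: z = \frac{1}{2} - \frac{8}{5} e_{1}.
Conjugation here is Clifford conjugation: the scalar is fixed and the grade-1 and grade-2 blades all flip sign, giving \frac{1}{2} + \frac{8}{5} e_{1}; translating back:
Answer: \frac{1}{2} + \frac{8}{5}i


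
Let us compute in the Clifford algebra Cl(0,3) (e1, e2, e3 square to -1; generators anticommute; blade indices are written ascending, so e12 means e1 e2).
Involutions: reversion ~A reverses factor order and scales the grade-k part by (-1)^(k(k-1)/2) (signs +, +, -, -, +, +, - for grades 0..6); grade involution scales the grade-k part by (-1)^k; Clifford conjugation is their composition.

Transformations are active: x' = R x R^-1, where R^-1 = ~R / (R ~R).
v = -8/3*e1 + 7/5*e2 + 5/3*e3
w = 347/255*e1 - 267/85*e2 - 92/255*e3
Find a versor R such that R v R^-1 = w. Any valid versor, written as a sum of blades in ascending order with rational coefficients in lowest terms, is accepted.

The midline construction: v and w both square to -2666/225, so reflecting in their sum -111/85*e1 - 148/85*e2 + 111/85*e3 exchanges them.
Answer: -111/85*e1 - 148/85*e2 + 111/85*e3


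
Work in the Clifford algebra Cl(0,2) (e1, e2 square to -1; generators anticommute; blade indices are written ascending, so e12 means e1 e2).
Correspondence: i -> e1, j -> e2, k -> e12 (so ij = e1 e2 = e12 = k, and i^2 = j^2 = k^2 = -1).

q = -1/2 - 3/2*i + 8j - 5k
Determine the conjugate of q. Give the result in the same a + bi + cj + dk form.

In blades: q = -1/2 - 3/2*e1 + 8*e2 - 5*e12.
Conjugation here is Clifford conjugation: the scalar is fixed and the grade-1 and grade-2 blades all flip sign, giving -1/2 + 3/2*e1 - 8*e2 + 5*e12; translating back:
Answer: -1/2 + 3/2*i - 8j + 5k


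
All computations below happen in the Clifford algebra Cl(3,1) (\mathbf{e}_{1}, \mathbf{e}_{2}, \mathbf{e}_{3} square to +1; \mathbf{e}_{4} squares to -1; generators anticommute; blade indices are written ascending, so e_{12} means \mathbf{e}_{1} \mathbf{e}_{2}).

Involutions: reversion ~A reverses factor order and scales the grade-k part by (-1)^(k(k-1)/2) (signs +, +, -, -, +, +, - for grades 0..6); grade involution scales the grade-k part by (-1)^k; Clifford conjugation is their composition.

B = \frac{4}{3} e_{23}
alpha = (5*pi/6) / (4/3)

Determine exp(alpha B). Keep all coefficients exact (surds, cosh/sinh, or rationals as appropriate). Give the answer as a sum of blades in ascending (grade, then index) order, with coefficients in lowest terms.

B^2 = (\frac{4}{3})^2*(e_{23})^2 = \frac{16}{9}*(-1) = -\frac{16}{9} (a basis 2-blade squares to minus the product of its generators' squares).
B^2 = -\frac{16}{9} — since the square is negative, the closed form is circular: l = \frac{4}{3}, alpha*l = \frac{5 \pi}{6}, so exp(alpha B) = cos(\frac{5 \pi}{6}) + (sin(\frac{5 \pi}{6})/(\frac{4}{3}))*B = - \frac{\sqrt{3}}{2} + (\frac{3}{8})*B.
Answer: - \frac{\sqrt{3}}{2} + \frac{1}{2} e_{23}


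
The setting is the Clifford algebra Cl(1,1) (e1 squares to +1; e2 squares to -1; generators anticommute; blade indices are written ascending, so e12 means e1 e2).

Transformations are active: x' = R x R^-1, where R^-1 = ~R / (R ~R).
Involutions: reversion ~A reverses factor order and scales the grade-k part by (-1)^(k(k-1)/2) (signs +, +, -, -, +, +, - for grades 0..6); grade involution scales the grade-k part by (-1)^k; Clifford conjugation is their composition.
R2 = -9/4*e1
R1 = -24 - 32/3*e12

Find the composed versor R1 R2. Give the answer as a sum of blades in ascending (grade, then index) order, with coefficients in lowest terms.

Distribute over the terms of R2 (each basis-blade product reordered to ascending indices, repeated generators contracted through their squares):
R1 (-9/4*e1) = 54*e1 - 24*e2
Answer: 54*e1 - 24*e2


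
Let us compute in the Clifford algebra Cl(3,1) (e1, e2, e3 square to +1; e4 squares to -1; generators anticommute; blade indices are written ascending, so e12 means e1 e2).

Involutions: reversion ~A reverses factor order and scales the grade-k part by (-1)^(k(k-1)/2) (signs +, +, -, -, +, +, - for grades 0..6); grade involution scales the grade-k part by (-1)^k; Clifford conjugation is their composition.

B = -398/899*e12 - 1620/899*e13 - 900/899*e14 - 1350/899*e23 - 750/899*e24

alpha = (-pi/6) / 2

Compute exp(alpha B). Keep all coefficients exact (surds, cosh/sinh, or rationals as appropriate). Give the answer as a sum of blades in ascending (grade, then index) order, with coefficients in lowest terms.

B^2 term by term: the squares give (-398/899)^2*(e12)^2 + (-1620/899)^2*(e13)^2 + (-900/899)^2*(e14)^2 + (-1350/899)^2*(e23)^2 + (-750/899)^2*(e24)^2 = 158404/808201*(-1) + 2624400/808201*(-1) + 810000/808201*(+1) + 1822500/808201*(-1) + 562500/808201*(+1) = -4 (each basis 2-blade squares to minus the product of its generators' squares); cross terms between blades sharing an index anticommute and cancel; the commuting (index-disjoint) pairs give grade-4 terms 2*c*c'*(blade product), which cancel blade by blade — e1234: -2430000/808201 + 2430000/808201 = 0 — confirming B is simple. So B^2 = -4.
B^2 = -4 — circular case — the even/odd split gives cos and sin: l = 2, alpha*l = -pi/6, so exp(alpha B) = cos(-pi/6) + (sin(-pi/6)/2)*B = sqrt(3)/2 + (-1/4)*B.
Answer: sqrt(3)/2 + 199/1798*e12 + 405/899*e13 + 225/899*e14 + 675/1798*e23 + 375/1798*e24


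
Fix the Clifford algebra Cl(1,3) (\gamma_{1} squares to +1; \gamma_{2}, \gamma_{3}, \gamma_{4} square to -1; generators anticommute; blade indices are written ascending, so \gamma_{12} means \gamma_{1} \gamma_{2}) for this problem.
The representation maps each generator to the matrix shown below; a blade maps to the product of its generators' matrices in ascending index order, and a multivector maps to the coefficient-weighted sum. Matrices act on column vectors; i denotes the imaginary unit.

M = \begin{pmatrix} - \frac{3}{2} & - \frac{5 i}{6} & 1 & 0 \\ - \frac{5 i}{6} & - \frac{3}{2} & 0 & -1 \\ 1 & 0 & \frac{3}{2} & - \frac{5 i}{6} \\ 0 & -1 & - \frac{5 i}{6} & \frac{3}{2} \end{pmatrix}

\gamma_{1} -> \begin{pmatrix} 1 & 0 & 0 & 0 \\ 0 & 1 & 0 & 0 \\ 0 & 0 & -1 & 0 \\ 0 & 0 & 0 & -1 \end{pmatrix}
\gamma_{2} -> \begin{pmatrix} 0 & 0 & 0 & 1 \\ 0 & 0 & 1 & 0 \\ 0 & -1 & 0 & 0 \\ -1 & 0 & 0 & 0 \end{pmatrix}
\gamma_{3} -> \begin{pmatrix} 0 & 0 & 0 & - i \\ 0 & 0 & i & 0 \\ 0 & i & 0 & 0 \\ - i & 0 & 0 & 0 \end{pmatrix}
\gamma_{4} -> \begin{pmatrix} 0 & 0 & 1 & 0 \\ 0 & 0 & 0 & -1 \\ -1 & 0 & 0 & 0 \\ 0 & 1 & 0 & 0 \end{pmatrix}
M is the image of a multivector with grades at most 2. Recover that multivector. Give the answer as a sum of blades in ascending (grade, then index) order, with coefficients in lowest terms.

Method: the blade images are trace-orthogonal — tr(rho(e_A) rho(e_B)^-1) = 4 if A = B and 0 otherwise — and rho(e_A)^-1 = (e_A)^2 * rho(e_A) with (e_A)^2 = +1 or -1, so the coefficient of e_A in the preimage is (e_A)^2 * tr(M rho(e_A))/4.
Nonzero projections over blades of grade <= 2: \gamma_{1}: (\gamma_{1})^2 = +1, tr(M rho(\gamma_{1})) = -6, coefficient -\frac{3}{2}; \gamma_{14}: (\gamma_{14})^2 = +1, tr(M rho(\gamma_{14})) = 4, coefficient 1; \gamma_{34}: (\gamma_{34})^2 = -1, tr(M rho(\gamma_{34})) = - \frac{10}{3}, coefficient \frac{5}{6}. Every other blade of grade <= 2 projects to 0.
Answer: -\frac{3}{2} \gamma_{1} + \gamma_{14} + \frac{5}{6} \gamma_{34}


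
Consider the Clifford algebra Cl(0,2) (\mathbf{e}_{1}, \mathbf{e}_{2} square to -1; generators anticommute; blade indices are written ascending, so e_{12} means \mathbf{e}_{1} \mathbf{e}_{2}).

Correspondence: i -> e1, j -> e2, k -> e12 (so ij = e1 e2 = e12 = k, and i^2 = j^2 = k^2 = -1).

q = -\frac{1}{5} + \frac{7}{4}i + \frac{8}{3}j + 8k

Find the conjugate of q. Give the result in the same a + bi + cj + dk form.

In blades: q = -\frac{1}{5} + \frac{7}{4} e_{1} + \frac{8}{3} e_{2} + 8 e_{12}.
Conjugation here is Clifford conjugation: the scalar is fixed and the grade-1 and grade-2 blades all flip sign, giving -\frac{1}{5} - \frac{7}{4} e_{1} - \frac{8}{3} e_{2} - 8 e_{12}; translating back:
Answer: -\frac{1}{5} - \frac{7}{4}i - \frac{8}{3}j - 8k


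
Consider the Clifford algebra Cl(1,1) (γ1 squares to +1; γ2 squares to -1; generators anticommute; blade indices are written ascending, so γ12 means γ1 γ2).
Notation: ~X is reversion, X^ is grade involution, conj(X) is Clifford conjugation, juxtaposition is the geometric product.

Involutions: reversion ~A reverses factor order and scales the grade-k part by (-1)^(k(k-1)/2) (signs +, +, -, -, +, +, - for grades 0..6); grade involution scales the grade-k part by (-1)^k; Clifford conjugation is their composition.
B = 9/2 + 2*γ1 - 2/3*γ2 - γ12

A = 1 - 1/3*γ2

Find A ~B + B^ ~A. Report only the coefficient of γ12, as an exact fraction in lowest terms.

first term: 77/18 + 5/3*γ1 - 13/6*γ2 + 5/3*γ12
second term: 85/18 - 7/3*γ1 - 5/6*γ2 - 1/3*γ12
Answer: 4/3


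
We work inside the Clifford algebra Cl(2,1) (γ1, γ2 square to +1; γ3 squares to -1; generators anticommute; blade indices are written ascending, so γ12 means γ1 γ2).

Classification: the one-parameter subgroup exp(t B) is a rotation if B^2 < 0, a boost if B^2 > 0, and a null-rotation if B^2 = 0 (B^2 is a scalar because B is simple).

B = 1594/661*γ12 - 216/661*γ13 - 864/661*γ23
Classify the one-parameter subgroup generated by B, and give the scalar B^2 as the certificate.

B^2 term by term: the squares give (1594/661)^2*(γ12)^2 + (-216/661)^2*(γ13)^2 + (-864/661)^2*(γ23)^2 = 2540836/436921*(-1) + 46656/436921*(+1) + 746496/436921*(+1) = -4 (each basis 2-blade squares to minus the product of its generators' squares); cross terms between blades sharing an index anticommute and cancel. So B^2 = -4.
Answer: rotation, certificate B^2 = -4. The invariant at work: B^2 = -4 is unchanged by conjugation, hence its sign classifies the subgroup whatever basis B is written in.


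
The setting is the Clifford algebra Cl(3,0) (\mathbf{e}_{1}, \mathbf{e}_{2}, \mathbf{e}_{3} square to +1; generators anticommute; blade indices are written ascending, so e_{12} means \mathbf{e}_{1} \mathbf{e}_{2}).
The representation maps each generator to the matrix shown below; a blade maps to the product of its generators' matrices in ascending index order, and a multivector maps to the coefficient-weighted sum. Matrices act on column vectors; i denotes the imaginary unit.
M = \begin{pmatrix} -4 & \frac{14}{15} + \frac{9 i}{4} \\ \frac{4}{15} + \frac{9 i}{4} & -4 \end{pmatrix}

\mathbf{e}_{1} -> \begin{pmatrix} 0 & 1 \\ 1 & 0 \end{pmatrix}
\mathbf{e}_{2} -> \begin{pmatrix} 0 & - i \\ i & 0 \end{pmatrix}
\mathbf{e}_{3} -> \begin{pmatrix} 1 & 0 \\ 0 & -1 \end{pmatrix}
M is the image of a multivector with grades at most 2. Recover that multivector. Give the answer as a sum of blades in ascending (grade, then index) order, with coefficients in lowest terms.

Method: 1, rho(e_{1}), rho(e_{2}), rho(e_{3}) form a trace-orthogonal basis of the 2x2 complex matrices (tr(X Y) = 2 if X = Y, else 0), so M = m0*1 + m1*rho(e_{1}) + m2*rho(e_{2}) + m3*rho(e_{3}) with m0 = tr(M)/2 = -4, m1 = tr(M rho(e_{1}))/2 = \frac{3}{5} + \frac{9 i}{4}, m2 = tr(M rho(e_{2}))/2 = \frac{i}{3}, m3 = tr(M rho(e_{3}))/2 = 0.
Multiplying table entries, the bivector images are rho(e_{12}) = i*rho(e_{3}), rho(e_{13}) = -i*rho(e_{2}), rho(e_{23}) = i*rho(e_{1}); with real blade coefficients the real parts of m0..m3 are the coefficients of 1, e_{1}, e_{2}, e_{3} and the imaginary parts give the bivectors (e_{23}: Im m1, e_{13}: -Im m2, e_{12}: Im m3).
Answer: -4 + \frac{3}{5} e_{1} - \frac{1}{3} e_{13} + \frac{9}{4} e_{23}


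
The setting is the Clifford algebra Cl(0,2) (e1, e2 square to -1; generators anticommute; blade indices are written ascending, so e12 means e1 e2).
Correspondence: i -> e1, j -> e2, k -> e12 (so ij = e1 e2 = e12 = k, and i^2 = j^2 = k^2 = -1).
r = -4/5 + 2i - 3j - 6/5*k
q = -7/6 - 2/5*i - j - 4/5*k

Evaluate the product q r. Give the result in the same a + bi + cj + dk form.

In blades: q = -7/6 - 2/5*e1 - e2 - 4/5*e12, r = -4/5 + 2*e1 - 3*e2 - 6/5*e12.
Distribute q over r term by term (generator squares from the signature, products reordered to ascending indices): (-7/6)*r = 14/15 - 7/3*e1 + 7/2*e2 + 7/5*e12; (-2/5*e1)*r = 4/5 + 8/25*e1 - 12/25*e2 + 6/5*e12; (-e2)*r = -3 + 6/5*e1 + 4/5*e2 + 2*e12; (-4/5*e12)*r = -24/25 - 12/5*e1 - 8/5*e2 + 16/25*e12.
Sum: -167/75 - 241/75*e1 + 111/50*e2 + 131/25*e12; translating back through the correspondence:
Answer: -167/75 - 241/75*i + 111/50*j + 131/25*k


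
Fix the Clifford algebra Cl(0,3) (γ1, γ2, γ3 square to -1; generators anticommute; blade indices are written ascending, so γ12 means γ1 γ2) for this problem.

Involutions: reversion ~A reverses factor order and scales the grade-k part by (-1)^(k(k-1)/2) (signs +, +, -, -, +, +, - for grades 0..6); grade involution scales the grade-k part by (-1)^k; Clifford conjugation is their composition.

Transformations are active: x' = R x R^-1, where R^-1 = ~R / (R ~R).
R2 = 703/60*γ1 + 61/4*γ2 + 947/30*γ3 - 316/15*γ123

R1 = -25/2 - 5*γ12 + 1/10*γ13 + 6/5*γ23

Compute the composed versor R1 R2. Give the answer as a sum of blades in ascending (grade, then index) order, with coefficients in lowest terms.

Distribute over the terms of R1 (each basis-blade product reordered to ascending indices, repeated generators contracted through their squares):
(-25/2) R2 = -3515/24*γ1 - 1525/8*γ2 - 4735/12*γ3 + 790/3*γ123
(-5*γ12) R2 = 305/4*γ1 - 703/12*γ2 - 316/3*γ3 - 947/6*γ123
(1/10*γ13) R2 = -947/300*γ1 - 158/75*γ2 + 703/600*γ3 - 61/40*γ123
(6/5*γ23) R2 = 632/25*γ1 - 947/25*γ2 + 183/10*γ3 + 703/50*γ123
Summing the partial products and collecting blades:
Answer: -9617/200*γ1 - 57839/200*γ2 - 96089/200*γ3 + 23607/200*γ123


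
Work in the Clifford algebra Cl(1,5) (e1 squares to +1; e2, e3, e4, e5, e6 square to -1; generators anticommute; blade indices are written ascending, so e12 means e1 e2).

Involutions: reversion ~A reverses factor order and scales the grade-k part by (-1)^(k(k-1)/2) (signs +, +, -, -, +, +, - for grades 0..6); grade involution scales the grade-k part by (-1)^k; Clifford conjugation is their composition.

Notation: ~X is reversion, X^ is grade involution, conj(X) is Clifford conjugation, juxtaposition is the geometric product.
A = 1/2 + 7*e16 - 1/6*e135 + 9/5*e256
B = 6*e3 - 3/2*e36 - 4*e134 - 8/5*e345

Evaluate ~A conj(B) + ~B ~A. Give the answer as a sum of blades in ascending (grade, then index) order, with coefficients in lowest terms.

first term: -3*e3 - 21/2*e13 - 4/15*e14 - e15 + 3/4*e36 + 2/3*e45 - 2*e134 - 42*e136 + 1/4*e156 + 27/10*e235 - 4/5*e345 - 28*e346 + 72/25*e2346 + 54/5*e2356 - 56/5*e13456 - 36/5*e123456
second term: 3*e3 + 21/2*e13 - 4/15*e14 + e15 + 3/4*e36 + 2/3*e45 + 2*e134 + 42*e136 - 1/4*e156 - 27/10*e235 + 4/5*e345 - 28*e346 - 72/25*e2346 + 54/5*e2356 + 56/5*e13456 - 36/5*e123456
Answer: -8/15*e14 + 3/2*e36 + 4/3*e45 - 56*e346 + 108/5*e2356 - 72/5*e123456


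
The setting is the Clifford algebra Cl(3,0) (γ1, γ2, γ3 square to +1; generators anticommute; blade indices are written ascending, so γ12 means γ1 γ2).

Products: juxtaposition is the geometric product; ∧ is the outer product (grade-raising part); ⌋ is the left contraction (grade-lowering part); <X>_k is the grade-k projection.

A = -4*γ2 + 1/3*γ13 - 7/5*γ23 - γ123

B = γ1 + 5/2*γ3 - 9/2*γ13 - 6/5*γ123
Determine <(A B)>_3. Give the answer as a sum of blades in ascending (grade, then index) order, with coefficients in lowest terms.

step 1: 3/10 - 127/150*γ1 + 3/5*γ2 - 1/3*γ3 + 39/5*γ12 - 24/5*γ13 - 11*γ23 - 97/5*γ123
step 2: -97/5*γ123
Answer: -97/5*γ123


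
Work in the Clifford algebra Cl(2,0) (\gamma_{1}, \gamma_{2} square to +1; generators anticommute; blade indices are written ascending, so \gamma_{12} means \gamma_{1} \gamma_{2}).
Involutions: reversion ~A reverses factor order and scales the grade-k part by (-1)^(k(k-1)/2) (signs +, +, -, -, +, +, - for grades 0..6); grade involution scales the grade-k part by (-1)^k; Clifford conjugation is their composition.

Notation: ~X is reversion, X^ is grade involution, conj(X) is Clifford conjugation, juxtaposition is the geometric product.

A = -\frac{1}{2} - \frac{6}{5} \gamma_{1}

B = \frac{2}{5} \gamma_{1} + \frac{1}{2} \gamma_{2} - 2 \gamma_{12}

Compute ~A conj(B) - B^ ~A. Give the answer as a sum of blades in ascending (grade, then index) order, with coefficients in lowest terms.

first term: \frac{12}{25} + \frac{1}{5} \gamma_{1} - \frac{43}{20} \gamma_{2} - \frac{2}{5} \gamma_{12}
second term: \frac{12}{25} + \frac{1}{5} \gamma_{1} - \frac{43}{20} \gamma_{2} + \frac{2}{5} \gamma_{12}
Answer: -\frac{4}{5} \gamma_{12}


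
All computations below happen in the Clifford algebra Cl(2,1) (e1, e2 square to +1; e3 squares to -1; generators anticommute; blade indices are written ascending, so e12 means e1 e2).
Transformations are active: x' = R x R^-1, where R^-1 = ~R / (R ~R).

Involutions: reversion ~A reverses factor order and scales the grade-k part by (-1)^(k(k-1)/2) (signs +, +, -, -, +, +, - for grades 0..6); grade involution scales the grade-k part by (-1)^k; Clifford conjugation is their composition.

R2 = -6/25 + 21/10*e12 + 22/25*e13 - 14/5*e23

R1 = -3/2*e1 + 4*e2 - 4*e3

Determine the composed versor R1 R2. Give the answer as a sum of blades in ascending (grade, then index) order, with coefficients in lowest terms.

Distribute over the terms of R1 (each basis-blade product reordered to ascending indices, repeated generators contracted through their squares):
(-3/2*e1) R2 = 9/25*e1 - 63/20*e2 - 33/25*e3 + 21/5*e123
(4*e2) R2 = -42/5*e1 - 24/25*e2 - 56/5*e3 - 88/25*e123
(-4*e3) R2 = -88/25*e1 + 56/5*e2 + 24/25*e3 - 42/5*e123
Summing the partial products and collecting blades:
Answer: -289/25*e1 + 709/100*e2 - 289/25*e3 - 193/25*e123


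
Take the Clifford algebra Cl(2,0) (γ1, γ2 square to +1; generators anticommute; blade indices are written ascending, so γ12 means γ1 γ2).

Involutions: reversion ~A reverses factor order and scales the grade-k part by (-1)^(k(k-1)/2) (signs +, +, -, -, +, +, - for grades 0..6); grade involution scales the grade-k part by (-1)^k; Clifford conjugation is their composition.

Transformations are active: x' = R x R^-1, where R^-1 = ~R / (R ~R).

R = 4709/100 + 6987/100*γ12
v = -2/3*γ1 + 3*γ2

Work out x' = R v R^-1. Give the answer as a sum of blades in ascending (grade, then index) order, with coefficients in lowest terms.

~R = 4709/100 - 6987/100*γ12, and R ~R = 1419857/200, so R^-1 = ~R / (1419857/200).
R v = 10693/60*γ1 + 3757/20*γ2
Answer: 13139/4335*γ1 - 734/1445*γ2


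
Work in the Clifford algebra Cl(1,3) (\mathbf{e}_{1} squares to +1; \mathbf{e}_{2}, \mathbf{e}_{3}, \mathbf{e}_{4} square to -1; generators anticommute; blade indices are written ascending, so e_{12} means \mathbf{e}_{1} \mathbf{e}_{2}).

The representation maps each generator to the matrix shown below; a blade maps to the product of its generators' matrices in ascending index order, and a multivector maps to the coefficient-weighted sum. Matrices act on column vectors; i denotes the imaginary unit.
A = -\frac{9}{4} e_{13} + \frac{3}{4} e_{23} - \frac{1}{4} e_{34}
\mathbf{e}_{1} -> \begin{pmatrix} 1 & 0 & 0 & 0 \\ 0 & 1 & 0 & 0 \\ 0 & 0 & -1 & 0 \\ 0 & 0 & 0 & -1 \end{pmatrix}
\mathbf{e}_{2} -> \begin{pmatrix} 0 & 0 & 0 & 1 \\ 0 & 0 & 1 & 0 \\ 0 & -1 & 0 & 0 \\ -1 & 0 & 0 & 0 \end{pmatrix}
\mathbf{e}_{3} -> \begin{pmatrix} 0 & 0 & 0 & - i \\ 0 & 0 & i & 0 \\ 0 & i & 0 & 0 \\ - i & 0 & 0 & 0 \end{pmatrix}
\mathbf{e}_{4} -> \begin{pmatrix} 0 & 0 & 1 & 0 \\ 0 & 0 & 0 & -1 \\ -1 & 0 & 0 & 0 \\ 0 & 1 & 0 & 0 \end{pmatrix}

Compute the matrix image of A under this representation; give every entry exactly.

Bivector images (products of the table entries): rho(e_{13}) = rho(\mathbf{e}_{1})rho(\mathbf{e}_{3}) = \begin{pmatrix} 0 & 0 & 0 & - i \\ 0 & 0 & i & 0 \\ 0 & - i & 0 & 0 \\ i & 0 & 0 & 0 \end{pmatrix}; rho(e_{23}) = rho(\mathbf{e}_{2})rho(\mathbf{e}_{3}) = \begin{pmatrix} - i & 0 & 0 & 0 \\ 0 & i & 0 & 0 \\ 0 & 0 & - i & 0 \\ 0 & 0 & 0 & i \end{pmatrix}; rho(e_{34}) = rho(\mathbf{e}_{3})rho(\mathbf{e}_{4}) = \begin{pmatrix} 0 & - i & 0 & 0 \\ - i & 0 & 0 & 0 \\ 0 & 0 & 0 & - i \\ 0 & 0 & - i & 0 \end{pmatrix}.
M = (-\frac{9}{4})*rho(e_{13}) + (\frac{3}{4})*rho(e_{23}) + (-\frac{1}{4})*rho(e_{34}), summed entrywise:
Answer: \begin{pmatrix} - \frac{3 i}{4} & \frac{i}{4} & 0 & \frac{9 i}{4} \\ \frac{i}{4} & \frac{3 i}{4} & - \frac{9 i}{4} & 0 \\ 0 & \frac{9 i}{4} & - \frac{3 i}{4} & \frac{i}{4} \\ - \frac{9 i}{4} & 0 & \frac{i}{4} & \frac{3 i}{4} \end{pmatrix}
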